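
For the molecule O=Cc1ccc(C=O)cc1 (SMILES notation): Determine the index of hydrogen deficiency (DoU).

6

Molecular formula: C8H6O2.
DoU = (2C + 2 + N − H − X) / 2, where X is the halogen count and O/S are ignored.
    = (2·8 + 2 + 0 − 6 − 0) / 2 = 12 / 2 = 6.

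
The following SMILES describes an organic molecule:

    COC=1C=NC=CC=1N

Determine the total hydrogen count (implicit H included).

Walk through each heavy atom and fill implicit hydrogens from standard valence (C 4, N 3, O 2, S 2, halogen 1):
  atom 1: C, bond orders sum to 1 (valence 4) → 3 H
  atom 2: O, bond orders sum to 2 (valence 2) → 0 H
  atom 3: C, bond orders sum to 4 (valence 4) → 0 H
  atom 4: C, bond orders sum to 3 (valence 4) → 1 H
  atom 5: N, bond orders sum to 3 (valence 3) → 0 H
  atom 6: C, bond orders sum to 3 (valence 4) → 1 H
  atom 7: C, bond orders sum to 3 (valence 4) → 1 H
  atom 8: C, bond orders sum to 4 (valence 4) → 0 H
  atom 9: N, bond orders sum to 1 (valence 3) → 2 H
Total hydrogens: 8.

8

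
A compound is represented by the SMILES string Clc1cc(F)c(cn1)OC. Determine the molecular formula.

Walk through each heavy atom and fill implicit hydrogens from standard valence (C 4, N 3, O 2, S 2, halogen 1); for lowercase aromatic atoms, an aromatic c carries 1 H when it has two neighbours and 0 H with three, and aromatic n carries 0 H:
  atom 1: Cl (halogen, monovalent) → 0 H
  atom 2: aromatic c, 3 neighbours → 0 H
  atom 3: aromatic c, 2 neighbours → 1 H
  atom 4: aromatic c, 3 neighbours → 0 H
  atom 5: F (halogen, monovalent) → 0 H
  atom 6: aromatic c, 3 neighbours → 0 H
  atom 7: aromatic c, 2 neighbours → 1 H
  atom 8: aromatic n, 2 neighbours → 0 H
  atom 9: O, bond orders sum to 2 (valence 2) → 0 H
  atom 10: C, bond orders sum to 1 (valence 4) → 3 H
Totals → C:6, H:5, Cl:1, F:1, N:1, O:1.

C6H5ClFNO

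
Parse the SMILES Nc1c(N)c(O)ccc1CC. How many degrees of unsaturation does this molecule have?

4

Molecular formula: C8H12N2O.
DoU = (2C + 2 + N − H − X) / 2, where X is the halogen count and O/S are ignored.
    = (2·8 + 2 + 2 − 12 − 0) / 2 = 8 / 2 = 4.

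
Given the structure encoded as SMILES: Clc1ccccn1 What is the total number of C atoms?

5

Count every carbon token in the SMILES (each C, including those in ring-closure positions and inside branches).
Carbon count: 5.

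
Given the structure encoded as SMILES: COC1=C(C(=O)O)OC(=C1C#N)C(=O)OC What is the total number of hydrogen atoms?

Walk through each heavy atom and fill implicit hydrogens from standard valence (C 4, N 3, O 2, S 2, halogen 1):
  atom 1: C, bond orders sum to 1 (valence 4) → 3 H
  atom 2: O, bond orders sum to 2 (valence 2) → 0 H
  atom 3: C, bond orders sum to 4 (valence 4) → 0 H
  atom 4: C, bond orders sum to 4 (valence 4) → 0 H
  atom 5: C, bond orders sum to 4 (valence 4) → 0 H
  atom 6: O, bond orders sum to 2 (valence 2) → 0 H
  atom 7: O, bond orders sum to 1 (valence 2) → 1 H
  atom 8: O, bond orders sum to 2 (valence 2) → 0 H
  atom 9: C, bond orders sum to 4 (valence 4) → 0 H
  atom 10: C, bond orders sum to 4 (valence 4) → 0 H
  atom 11: C, bond orders sum to 4 (valence 4) → 0 H
  atom 12: N, bond orders sum to 3 (valence 3) → 0 H
  atom 13: C, bond orders sum to 4 (valence 4) → 0 H
  atom 14: O, bond orders sum to 2 (valence 2) → 0 H
  atom 15: O, bond orders sum to 2 (valence 2) → 0 H
  atom 16: C, bond orders sum to 1 (valence 4) → 3 H
Total hydrogens: 7.

7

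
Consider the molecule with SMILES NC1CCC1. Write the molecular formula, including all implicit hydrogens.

Walk through each heavy atom and fill implicit hydrogens from standard valence (C 4, N 3, O 2, S 2, halogen 1):
  atom 1: N, bond orders sum to 1 (valence 3) → 2 H
  atom 2: C, bond orders sum to 3 (valence 4) → 1 H
  atom 3: C, bond orders sum to 2 (valence 4) → 2 H
  atom 4: C, bond orders sum to 2 (valence 4) → 2 H
  atom 5: C, bond orders sum to 2 (valence 4) → 2 H
Totals → C:4, H:9, N:1.

C4H9N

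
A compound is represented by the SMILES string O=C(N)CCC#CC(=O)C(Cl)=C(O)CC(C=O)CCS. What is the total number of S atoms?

1

Scan the SMILES for S atoms (remember two-letter symbols like Cl and Br are single atoms).
Sulfur count: 1.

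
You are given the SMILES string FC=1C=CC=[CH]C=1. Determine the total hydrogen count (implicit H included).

Walk through each heavy atom and fill implicit hydrogens from standard valence (C 4, N 3, O 2, S 2, halogen 1):
  atom 1: F (halogen, monovalent) → 0 H
  atom 2: C, bond orders sum to 4 (valence 4) → 0 H
  atom 3: C, bond orders sum to 3 (valence 4) → 1 H
  atom 4: C, bond orders sum to 3 (valence 4) → 1 H
  atom 5: C, bond orders sum to 3 (valence 4) → 1 H
  atom 6: C with explicit H count 1
  atom 7: C, bond orders sum to 3 (valence 4) → 1 H
Total hydrogens: 5.

5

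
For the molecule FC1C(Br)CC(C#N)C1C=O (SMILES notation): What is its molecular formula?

C7H7BrFNO

Walk through each heavy atom and fill implicit hydrogens from standard valence (C 4, N 3, O 2, S 2, halogen 1):
  atom 1: F (halogen, monovalent) → 0 H
  atom 2: C, bond orders sum to 3 (valence 4) → 1 H
  atom 3: C, bond orders sum to 3 (valence 4) → 1 H
  atom 4: Br (halogen, monovalent) → 0 H
  atom 5: C, bond orders sum to 2 (valence 4) → 2 H
  atom 6: C, bond orders sum to 3 (valence 4) → 1 H
  atom 7: C, bond orders sum to 4 (valence 4) → 0 H
  atom 8: N, bond orders sum to 3 (valence 3) → 0 H
  atom 9: C, bond orders sum to 3 (valence 4) → 1 H
  atom 10: C, bond orders sum to 3 (valence 4) → 1 H
  atom 11: O, bond orders sum to 2 (valence 2) → 0 H
Totals → C:7, H:7, Br:1, F:1, N:1, O:1.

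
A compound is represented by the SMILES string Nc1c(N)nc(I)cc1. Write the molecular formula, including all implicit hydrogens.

C5H6IN3

Walk through each heavy atom and fill implicit hydrogens from standard valence (C 4, N 3, O 2, S 2, halogen 1); for lowercase aromatic atoms, an aromatic c carries 1 H when it has two neighbours and 0 H with three, and aromatic n carries 0 H:
  atom 1: N, bond orders sum to 1 (valence 3) → 2 H
  atom 2: aromatic c, 3 neighbours → 0 H
  atom 3: aromatic c, 3 neighbours → 0 H
  atom 4: N, bond orders sum to 1 (valence 3) → 2 H
  atom 5: aromatic n, 2 neighbours → 0 H
  atom 6: aromatic c, 3 neighbours → 0 H
  atom 7: I (halogen, monovalent) → 0 H
  atom 8: aromatic c, 2 neighbours → 1 H
  atom 9: aromatic c, 2 neighbours → 1 H
Totals → C:5, H:6, I:1, N:3.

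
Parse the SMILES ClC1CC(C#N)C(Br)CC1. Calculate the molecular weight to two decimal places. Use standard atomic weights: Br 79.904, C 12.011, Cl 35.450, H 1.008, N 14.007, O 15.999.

First, the molecular formula is C7H9BrClN (counting implicit H from valence).
  Br: 1 × 79.904 = 79.904
  C: 7 × 12.011 = 84.077
  Cl: 1 × 35.450 = 35.450
  H: 9 × 1.008 = 9.072
  N: 1 × 14.007 = 14.007
Sum: 1×79.904 + 7×12.011 + 1×35.450 + 9×1.008 + 1×14.007 = 222.510 → 222.51 g/mol.

222.51 g/mol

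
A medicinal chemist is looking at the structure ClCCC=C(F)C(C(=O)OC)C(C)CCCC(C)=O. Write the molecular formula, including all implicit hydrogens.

C14H22ClFO3

Walk through each heavy atom and fill implicit hydrogens from standard valence (C 4, N 3, O 2, S 2, halogen 1):
  atom 1: Cl (halogen, monovalent) → 0 H
  atom 2: C, bond orders sum to 2 (valence 4) → 2 H
  atom 3: C, bond orders sum to 2 (valence 4) → 2 H
  atom 4: C, bond orders sum to 3 (valence 4) → 1 H
  atom 5: C, bond orders sum to 4 (valence 4) → 0 H
  atom 6: F (halogen, monovalent) → 0 H
  atom 7: C, bond orders sum to 3 (valence 4) → 1 H
  atom 8: C, bond orders sum to 4 (valence 4) → 0 H
  atom 9: O, bond orders sum to 2 (valence 2) → 0 H
  atom 10: O, bond orders sum to 2 (valence 2) → 0 H
  atom 11: C, bond orders sum to 1 (valence 4) → 3 H
  atom 12: C, bond orders sum to 3 (valence 4) → 1 H
  atom 13: C, bond orders sum to 1 (valence 4) → 3 H
  atom 14: C, bond orders sum to 2 (valence 4) → 2 H
  atom 15: C, bond orders sum to 2 (valence 4) → 2 H
  atom 16: C, bond orders sum to 2 (valence 4) → 2 H
  atom 17: C, bond orders sum to 4 (valence 4) → 0 H
  atom 18: C, bond orders sum to 1 (valence 4) → 3 H
  atom 19: O, bond orders sum to 2 (valence 2) → 0 H
Totals → C:14, H:22, Cl:1, F:1, O:3.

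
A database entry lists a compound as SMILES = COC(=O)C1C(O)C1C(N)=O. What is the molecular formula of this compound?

Walk through each heavy atom and fill implicit hydrogens from standard valence (C 4, N 3, O 2, S 2, halogen 1):
  atom 1: C, bond orders sum to 1 (valence 4) → 3 H
  atom 2: O, bond orders sum to 2 (valence 2) → 0 H
  atom 3: C, bond orders sum to 4 (valence 4) → 0 H
  atom 4: O, bond orders sum to 2 (valence 2) → 0 H
  atom 5: C, bond orders sum to 3 (valence 4) → 1 H
  atom 6: C, bond orders sum to 3 (valence 4) → 1 H
  atom 7: O, bond orders sum to 1 (valence 2) → 1 H
  atom 8: C, bond orders sum to 3 (valence 4) → 1 H
  atom 9: C, bond orders sum to 4 (valence 4) → 0 H
  atom 10: N, bond orders sum to 1 (valence 3) → 2 H
  atom 11: O, bond orders sum to 2 (valence 2) → 0 H
Totals → C:6, H:9, N:1, O:4.

C6H9NO4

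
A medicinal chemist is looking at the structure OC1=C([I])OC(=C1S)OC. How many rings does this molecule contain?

In SMILES, each pair of matching ring-closure digits denotes one ring-closing bond; the number of such bonds equals the number of independent rings.
Ring-closure bonds here: 1.

1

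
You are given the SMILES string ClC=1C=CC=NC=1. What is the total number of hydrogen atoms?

Walk through each heavy atom and fill implicit hydrogens from standard valence (C 4, N 3, O 2, S 2, halogen 1):
  atom 1: Cl (halogen, monovalent) → 0 H
  atom 2: C, bond orders sum to 4 (valence 4) → 0 H
  atom 3: C, bond orders sum to 3 (valence 4) → 1 H
  atom 4: C, bond orders sum to 3 (valence 4) → 1 H
  atom 5: C, bond orders sum to 3 (valence 4) → 1 H
  atom 6: N, bond orders sum to 3 (valence 3) → 0 H
  atom 7: C, bond orders sum to 3 (valence 4) → 1 H
Total hydrogens: 4.

4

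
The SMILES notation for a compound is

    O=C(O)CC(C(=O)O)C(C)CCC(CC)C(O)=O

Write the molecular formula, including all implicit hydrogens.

Walk through each heavy atom and fill implicit hydrogens from standard valence (C 4, N 3, O 2, S 2, halogen 1):
  atom 1: O, bond orders sum to 2 (valence 2) → 0 H
  atom 2: C, bond orders sum to 4 (valence 4) → 0 H
  atom 3: O, bond orders sum to 1 (valence 2) → 1 H
  atom 4: C, bond orders sum to 2 (valence 4) → 2 H
  atom 5: C, bond orders sum to 3 (valence 4) → 1 H
  atom 6: C, bond orders sum to 4 (valence 4) → 0 H
  atom 7: O, bond orders sum to 2 (valence 2) → 0 H
  atom 8: O, bond orders sum to 1 (valence 2) → 1 H
  atom 9: C, bond orders sum to 3 (valence 4) → 1 H
  atom 10: C, bond orders sum to 1 (valence 4) → 3 H
  atom 11: C, bond orders sum to 2 (valence 4) → 2 H
  atom 12: C, bond orders sum to 2 (valence 4) → 2 H
  atom 13: C, bond orders sum to 3 (valence 4) → 1 H
  atom 14: C, bond orders sum to 2 (valence 4) → 2 H
  atom 15: C, bond orders sum to 1 (valence 4) → 3 H
  atom 16: C, bond orders sum to 4 (valence 4) → 0 H
  atom 17: O, bond orders sum to 1 (valence 2) → 1 H
  atom 18: O, bond orders sum to 2 (valence 2) → 0 H
Totals → C:12, H:20, O:6.

C12H20O6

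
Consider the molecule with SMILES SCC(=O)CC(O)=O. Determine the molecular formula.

Walk through each heavy atom and fill implicit hydrogens from standard valence (C 4, N 3, O 2, S 2, halogen 1):
  atom 1: S, bond orders sum to 1 (valence 2) → 1 H
  atom 2: C, bond orders sum to 2 (valence 4) → 2 H
  atom 3: C, bond orders sum to 4 (valence 4) → 0 H
  atom 4: O, bond orders sum to 2 (valence 2) → 0 H
  atom 5: C, bond orders sum to 2 (valence 4) → 2 H
  atom 6: C, bond orders sum to 4 (valence 4) → 0 H
  atom 7: O, bond orders sum to 1 (valence 2) → 1 H
  atom 8: O, bond orders sum to 2 (valence 2) → 0 H
Totals → C:4, H:6, O:3, S:1.

C4H6O3S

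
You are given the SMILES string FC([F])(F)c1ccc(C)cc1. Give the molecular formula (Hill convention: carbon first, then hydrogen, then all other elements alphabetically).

C8H7F3

Walk through each heavy atom and fill implicit hydrogens from standard valence (C 4, N 3, O 2, S 2, halogen 1); for lowercase aromatic atoms, an aromatic c carries 1 H when it has two neighbours and 0 H with three, and aromatic n carries 0 H:
  atom 1: F (halogen, monovalent) → 0 H
  atom 2: C, bond orders sum to 4 (valence 4) → 0 H
  atom 3: F with explicit H count 0
  atom 4: F (halogen, monovalent) → 0 H
  atom 5: aromatic c, 3 neighbours → 0 H
  atom 6: aromatic c, 2 neighbours → 1 H
  atom 7: aromatic c, 2 neighbours → 1 H
  atom 8: aromatic c, 3 neighbours → 0 H
  atom 9: C, bond orders sum to 1 (valence 4) → 3 H
  atom 10: aromatic c, 2 neighbours → 1 H
  atom 11: aromatic c, 2 neighbours → 1 H
Totals → C:8, H:7, F:3.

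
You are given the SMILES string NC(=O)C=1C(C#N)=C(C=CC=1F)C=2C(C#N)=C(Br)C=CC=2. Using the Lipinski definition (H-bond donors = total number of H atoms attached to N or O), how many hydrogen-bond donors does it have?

Donors: find every N or O and count the H atoms it carries.
  atom 1 (N): bond orders sum to 1 → 2 H
  atom 3 (O): bond orders sum to 2 → 0 H
  atom 7 (N): bond orders sum to 3 → 0 H
  atom 16 (N): bond orders sum to 3 → 0 H
Lipinski HBD = 2.

2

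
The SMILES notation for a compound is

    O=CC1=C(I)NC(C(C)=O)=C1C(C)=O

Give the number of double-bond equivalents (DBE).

6

Molecular formula: C9H8INO3.
DoU = (2C + 2 + N − H − X) / 2, where X is the halogen count and O/S are ignored.
    = (2·9 + 2 + 1 − 8 − 1) / 2 = 12 / 2 = 6.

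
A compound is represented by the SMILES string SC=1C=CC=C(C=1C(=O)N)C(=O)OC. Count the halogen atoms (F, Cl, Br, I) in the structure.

Scan the SMILES for the halogen motif — none present.
Groups that are present: 1 amide, 1 ester, 1 thiol.

0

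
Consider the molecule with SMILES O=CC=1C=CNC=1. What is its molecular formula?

Walk through each heavy atom and fill implicit hydrogens from standard valence (C 4, N 3, O 2, S 2, halogen 1):
  atom 1: O, bond orders sum to 2 (valence 2) → 0 H
  atom 2: C, bond orders sum to 3 (valence 4) → 1 H
  atom 3: C, bond orders sum to 4 (valence 4) → 0 H
  atom 4: C, bond orders sum to 3 (valence 4) → 1 H
  atom 5: C, bond orders sum to 3 (valence 4) → 1 H
  atom 6: N, bond orders sum to 2 (valence 3) → 1 H
  atom 7: C, bond orders sum to 3 (valence 4) → 1 H
Totals → C:5, H:5, N:1, O:1.
In Hill order: C5H5NO.

C5H5NO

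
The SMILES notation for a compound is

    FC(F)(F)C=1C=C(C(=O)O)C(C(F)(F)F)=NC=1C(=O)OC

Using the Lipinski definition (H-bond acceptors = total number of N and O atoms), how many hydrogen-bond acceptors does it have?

N atoms: 1; O atoms: 4.
Lipinski HBA = 1 + 4 = 5.

5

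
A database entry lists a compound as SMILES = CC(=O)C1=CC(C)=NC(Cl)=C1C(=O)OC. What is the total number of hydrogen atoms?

Walk through each heavy atom and fill implicit hydrogens from standard valence (C 4, N 3, O 2, S 2, halogen 1):
  atom 1: C, bond orders sum to 1 (valence 4) → 3 H
  atom 2: C, bond orders sum to 4 (valence 4) → 0 H
  atom 3: O, bond orders sum to 2 (valence 2) → 0 H
  atom 4: C, bond orders sum to 4 (valence 4) → 0 H
  atom 5: C, bond orders sum to 3 (valence 4) → 1 H
  atom 6: C, bond orders sum to 4 (valence 4) → 0 H
  atom 7: C, bond orders sum to 1 (valence 4) → 3 H
  atom 8: N, bond orders sum to 3 (valence 3) → 0 H
  atom 9: C, bond orders sum to 4 (valence 4) → 0 H
  atom 10: Cl (halogen, monovalent) → 0 H
  atom 11: C, bond orders sum to 4 (valence 4) → 0 H
  atom 12: C, bond orders sum to 4 (valence 4) → 0 H
  atom 13: O, bond orders sum to 2 (valence 2) → 0 H
  atom 14: O, bond orders sum to 2 (valence 2) → 0 H
  atom 15: C, bond orders sum to 1 (valence 4) → 3 H
Total hydrogens: 10.

10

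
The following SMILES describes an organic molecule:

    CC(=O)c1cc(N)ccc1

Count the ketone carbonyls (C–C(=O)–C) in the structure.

1

The ketone motif appears at heavy-atom position 2 in the SMILES.
Other groups present: 1 primary amine.
Ketone count: 1.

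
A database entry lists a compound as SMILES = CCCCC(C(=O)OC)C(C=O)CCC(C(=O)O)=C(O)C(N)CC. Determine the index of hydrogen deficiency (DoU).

4

Degree of unsaturation = (number of rings) + (number of π bonds).
Ring closures in the SMILES: 0.
π bonds: 4 double bonds (each 1 DoU) → 4 DoU from unsaturation.
Total DoU = 0 + 4 = 4.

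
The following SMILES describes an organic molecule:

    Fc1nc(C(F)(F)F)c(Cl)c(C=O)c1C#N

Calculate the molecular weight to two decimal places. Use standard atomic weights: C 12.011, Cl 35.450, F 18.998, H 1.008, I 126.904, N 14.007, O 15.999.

252.55 g/mol

First, the molecular formula is C8HClF4N2O (counting implicit H from valence).
  C: 8 × 12.011 = 96.088
  Cl: 1 × 35.450 = 35.450
  F: 4 × 18.998 = 75.992
  H: 1 × 1.008 = 1.008
  N: 2 × 14.007 = 28.014
  O: 1 × 15.999 = 15.999
Sum: 8×12.011 + 1×35.450 + 4×18.998 + 1×1.008 + 2×14.007 + 1×15.999 = 252.551 → 252.55 g/mol.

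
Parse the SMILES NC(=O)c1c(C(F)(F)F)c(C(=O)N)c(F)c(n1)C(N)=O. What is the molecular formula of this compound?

Walk through each heavy atom and fill implicit hydrogens from standard valence (C 4, N 3, O 2, S 2, halogen 1); for lowercase aromatic atoms, an aromatic c carries 1 H when it has two neighbours and 0 H with three, and aromatic n carries 0 H:
  atom 1: N, bond orders sum to 1 (valence 3) → 2 H
  atom 2: C, bond orders sum to 4 (valence 4) → 0 H
  atom 3: O, bond orders sum to 2 (valence 2) → 0 H
  atom 4: aromatic c, 3 neighbours → 0 H
  atom 5: aromatic c, 3 neighbours → 0 H
  atom 6: C, bond orders sum to 4 (valence 4) → 0 H
  atom 7: F (halogen, monovalent) → 0 H
  atom 8: F (halogen, monovalent) → 0 H
  atom 9: F (halogen, monovalent) → 0 H
  atom 10: aromatic c, 3 neighbours → 0 H
  atom 11: C, bond orders sum to 4 (valence 4) → 0 H
  atom 12: O, bond orders sum to 2 (valence 2) → 0 H
  atom 13: N, bond orders sum to 1 (valence 3) → 2 H
  atom 14: aromatic c, 3 neighbours → 0 H
  atom 15: F (halogen, monovalent) → 0 H
  atom 16: aromatic c, 3 neighbours → 0 H
  atom 17: aromatic n, 2 neighbours → 0 H
  atom 18: C, bond orders sum to 4 (valence 4) → 0 H
  atom 19: N, bond orders sum to 1 (valence 3) → 2 H
  atom 20: O, bond orders sum to 2 (valence 2) → 0 H
Totals → C:9, H:6, F:4, N:4, O:3.

C9H6F4N4O3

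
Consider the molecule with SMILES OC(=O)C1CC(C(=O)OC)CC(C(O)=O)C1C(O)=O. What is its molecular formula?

Walk through each heavy atom and fill implicit hydrogens from standard valence (C 4, N 3, O 2, S 2, halogen 1):
  atom 1: O, bond orders sum to 1 (valence 2) → 1 H
  atom 2: C, bond orders sum to 4 (valence 4) → 0 H
  atom 3: O, bond orders sum to 2 (valence 2) → 0 H
  atom 4: C, bond orders sum to 3 (valence 4) → 1 H
  atom 5: C, bond orders sum to 2 (valence 4) → 2 H
  atom 6: C, bond orders sum to 3 (valence 4) → 1 H
  atom 7: C, bond orders sum to 4 (valence 4) → 0 H
  atom 8: O, bond orders sum to 2 (valence 2) → 0 H
  atom 9: O, bond orders sum to 2 (valence 2) → 0 H
  atom 10: C, bond orders sum to 1 (valence 4) → 3 H
  atom 11: C, bond orders sum to 2 (valence 4) → 2 H
  atom 12: C, bond orders sum to 3 (valence 4) → 1 H
  atom 13: C, bond orders sum to 4 (valence 4) → 0 H
  atom 14: O, bond orders sum to 1 (valence 2) → 1 H
  atom 15: O, bond orders sum to 2 (valence 2) → 0 H
  atom 16: C, bond orders sum to 3 (valence 4) → 1 H
  atom 17: C, bond orders sum to 4 (valence 4) → 0 H
  atom 18: O, bond orders sum to 1 (valence 2) → 1 H
  atom 19: O, bond orders sum to 2 (valence 2) → 0 H
Totals → C:11, H:14, O:8.
In Hill order: C11H14O8.

C11H14O8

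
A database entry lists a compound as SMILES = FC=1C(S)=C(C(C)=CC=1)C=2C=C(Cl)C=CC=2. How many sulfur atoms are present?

Scan the SMILES for S atoms (remember two-letter symbols like Cl and Br are single atoms).
Sulfur count: 1.

1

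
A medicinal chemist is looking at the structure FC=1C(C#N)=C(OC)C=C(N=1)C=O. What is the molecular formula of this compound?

C8H5FN2O2

Walk through each heavy atom and fill implicit hydrogens from standard valence (C 4, N 3, O 2, S 2, halogen 1):
  atom 1: F (halogen, monovalent) → 0 H
  atom 2: C, bond orders sum to 4 (valence 4) → 0 H
  atom 3: C, bond orders sum to 4 (valence 4) → 0 H
  atom 4: C, bond orders sum to 4 (valence 4) → 0 H
  atom 5: N, bond orders sum to 3 (valence 3) → 0 H
  atom 6: C, bond orders sum to 4 (valence 4) → 0 H
  atom 7: O, bond orders sum to 2 (valence 2) → 0 H
  atom 8: C, bond orders sum to 1 (valence 4) → 3 H
  atom 9: C, bond orders sum to 3 (valence 4) → 1 H
  atom 10: C, bond orders sum to 4 (valence 4) → 0 H
  atom 11: N, bond orders sum to 3 (valence 3) → 0 H
  atom 12: C, bond orders sum to 3 (valence 4) → 1 H
  atom 13: O, bond orders sum to 2 (valence 2) → 0 H
Totals → C:8, H:5, F:1, N:2, O:2.
In Hill order: C8H5FN2O2.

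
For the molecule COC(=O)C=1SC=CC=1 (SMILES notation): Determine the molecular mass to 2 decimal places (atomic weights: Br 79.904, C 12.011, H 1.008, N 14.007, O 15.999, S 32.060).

First, the molecular formula is C6H6O2S (counting implicit H from valence).
  C: 6 × 12.011 = 72.066
  H: 6 × 1.008 = 6.048
  O: 2 × 15.999 = 31.998
  S: 1 × 32.060 = 32.060
Sum: 6×12.011 + 6×1.008 + 2×15.999 + 1×32.060 = 142.172 → 142.17 g/mol.

142.17 g/mol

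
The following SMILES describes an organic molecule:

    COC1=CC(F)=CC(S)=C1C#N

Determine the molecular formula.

C8H6FNOS

Walk through each heavy atom and fill implicit hydrogens from standard valence (C 4, N 3, O 2, S 2, halogen 1):
  atom 1: C, bond orders sum to 1 (valence 4) → 3 H
  atom 2: O, bond orders sum to 2 (valence 2) → 0 H
  atom 3: C, bond orders sum to 4 (valence 4) → 0 H
  atom 4: C, bond orders sum to 3 (valence 4) → 1 H
  atom 5: C, bond orders sum to 4 (valence 4) → 0 H
  atom 6: F (halogen, monovalent) → 0 H
  atom 7: C, bond orders sum to 3 (valence 4) → 1 H
  atom 8: C, bond orders sum to 4 (valence 4) → 0 H
  atom 9: S, bond orders sum to 1 (valence 2) → 1 H
  atom 10: C, bond orders sum to 4 (valence 4) → 0 H
  atom 11: C, bond orders sum to 4 (valence 4) → 0 H
  atom 12: N, bond orders sum to 3 (valence 3) → 0 H
Totals → C:8, H:6, F:1, N:1, O:1, S:1.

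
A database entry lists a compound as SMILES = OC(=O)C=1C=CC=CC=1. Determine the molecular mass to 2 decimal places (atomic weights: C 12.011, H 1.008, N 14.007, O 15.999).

122.12 g/mol

First, the molecular formula is C7H6O2 (counting implicit H from valence).
  C: 7 × 12.011 = 84.077
  H: 6 × 1.008 = 6.048
  O: 2 × 15.999 = 31.998
Sum: 7×12.011 + 6×1.008 + 2×15.999 = 122.123 → 122.12 g/mol.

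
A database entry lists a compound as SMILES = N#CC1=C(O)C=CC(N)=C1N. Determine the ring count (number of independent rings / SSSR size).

In SMILES, each pair of matching ring-closure digits denotes one ring-closing bond; the number of such bonds equals the number of independent rings.
Ring-closure bonds here: 1.

1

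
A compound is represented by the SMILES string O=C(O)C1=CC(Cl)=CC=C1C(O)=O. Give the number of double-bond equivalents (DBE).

6

Degree of unsaturation = (number of rings) + (number of π bonds).
Ring closures in the SMILES: 1.
π bonds: 5 double bonds (each 1 DoU) → 5 DoU from unsaturation.
Total DoU = 1 + 5 = 6.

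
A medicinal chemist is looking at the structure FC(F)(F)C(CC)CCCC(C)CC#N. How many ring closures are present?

0

In SMILES, each pair of matching ring-closure digits denotes one ring-closing bond; the number of such bonds equals the number of independent rings.
Ring-closure bonds here: 0.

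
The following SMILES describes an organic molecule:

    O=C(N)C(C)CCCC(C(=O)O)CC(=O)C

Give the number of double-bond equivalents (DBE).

Degree of unsaturation = (number of rings) + (number of π bonds).
Ring closures in the SMILES: 0.
π bonds: 3 double bonds (each 1 DoU) → 3 DoU from unsaturation.
Total DoU = 0 + 3 = 3.

3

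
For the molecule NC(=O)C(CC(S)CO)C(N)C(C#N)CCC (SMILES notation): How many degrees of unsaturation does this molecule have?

3

Degree of unsaturation = (number of rings) + (number of π bonds).
Ring closures in the SMILES: 0.
π bonds: 1 double bond (each 1 DoU), 1 triple bond (each 2 DoU) → 3 DoU from unsaturation.
Total DoU = 0 + 3 = 3.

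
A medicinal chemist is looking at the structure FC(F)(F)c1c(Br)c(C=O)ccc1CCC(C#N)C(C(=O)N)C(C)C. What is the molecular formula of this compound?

C17H18BrF3N2O2

Walk through each heavy atom and fill implicit hydrogens from standard valence (C 4, N 3, O 2, S 2, halogen 1); for lowercase aromatic atoms, an aromatic c carries 1 H when it has two neighbours and 0 H with three, and aromatic n carries 0 H:
  atom 1: F (halogen, monovalent) → 0 H
  atom 2: C, bond orders sum to 4 (valence 4) → 0 H
  atom 3: F (halogen, monovalent) → 0 H
  atom 4: F (halogen, monovalent) → 0 H
  atom 5: aromatic c, 3 neighbours → 0 H
  atom 6: aromatic c, 3 neighbours → 0 H
  atom 7: Br (halogen, monovalent) → 0 H
  atom 8: aromatic c, 3 neighbours → 0 H
  atom 9: C, bond orders sum to 3 (valence 4) → 1 H
  atom 10: O, bond orders sum to 2 (valence 2) → 0 H
  atom 11: aromatic c, 2 neighbours → 1 H
  atom 12: aromatic c, 2 neighbours → 1 H
  atom 13: aromatic c, 3 neighbours → 0 H
  atom 14: C, bond orders sum to 2 (valence 4) → 2 H
  atom 15: C, bond orders sum to 2 (valence 4) → 2 H
  atom 16: C, bond orders sum to 3 (valence 4) → 1 H
  atom 17: C, bond orders sum to 4 (valence 4) → 0 H
  atom 18: N, bond orders sum to 3 (valence 3) → 0 H
  atom 19: C, bond orders sum to 3 (valence 4) → 1 H
  atom 20: C, bond orders sum to 4 (valence 4) → 0 H
  atom 21: O, bond orders sum to 2 (valence 2) → 0 H
  atom 22: N, bond orders sum to 1 (valence 3) → 2 H
  atom 23: C, bond orders sum to 3 (valence 4) → 1 H
  atom 24: C, bond orders sum to 1 (valence 4) → 3 H
  atom 25: C, bond orders sum to 1 (valence 4) → 3 H
Totals → C:17, H:18, Br:1, F:3, N:2, O:2.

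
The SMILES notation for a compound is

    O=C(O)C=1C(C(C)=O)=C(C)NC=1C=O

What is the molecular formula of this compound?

C9H9NO4

Walk through each heavy atom and fill implicit hydrogens from standard valence (C 4, N 3, O 2, S 2, halogen 1):
  atom 1: O, bond orders sum to 2 (valence 2) → 0 H
  atom 2: C, bond orders sum to 4 (valence 4) → 0 H
  atom 3: O, bond orders sum to 1 (valence 2) → 1 H
  atom 4: C, bond orders sum to 4 (valence 4) → 0 H
  atom 5: C, bond orders sum to 4 (valence 4) → 0 H
  atom 6: C, bond orders sum to 4 (valence 4) → 0 H
  atom 7: C, bond orders sum to 1 (valence 4) → 3 H
  atom 8: O, bond orders sum to 2 (valence 2) → 0 H
  atom 9: C, bond orders sum to 4 (valence 4) → 0 H
  atom 10: C, bond orders sum to 1 (valence 4) → 3 H
  atom 11: N, bond orders sum to 2 (valence 3) → 1 H
  atom 12: C, bond orders sum to 4 (valence 4) → 0 H
  atom 13: C, bond orders sum to 3 (valence 4) → 1 H
  atom 14: O, bond orders sum to 2 (valence 2) → 0 H
Totals → C:9, H:9, N:1, O:4.
In Hill order: C9H9NO4.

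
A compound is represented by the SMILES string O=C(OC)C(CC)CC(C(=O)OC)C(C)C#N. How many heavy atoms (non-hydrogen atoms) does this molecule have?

17

Every atom symbol written in the SMILES (organic subset) is one heavy atom; implicit H are not written.
Heavy atoms by element → C:12, N:1, O:4.
Total: 17.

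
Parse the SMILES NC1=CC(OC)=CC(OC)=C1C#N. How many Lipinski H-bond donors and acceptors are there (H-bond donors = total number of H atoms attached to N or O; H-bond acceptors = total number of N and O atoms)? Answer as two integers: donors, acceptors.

2, 4

Donors: find every N or O and count the H atoms it carries.
  atom 1 (N): bond orders sum to 1 → 2 H
  atom 5 (O): bond orders sum to 2 → 0 H
  atom 9 (O): bond orders sum to 2 → 0 H
  atom 13 (N): bond orders sum to 3 → 0 H
Lipinski HBD = 2.
Acceptors: N atoms = 2, O atoms = 2 → HBA = 4.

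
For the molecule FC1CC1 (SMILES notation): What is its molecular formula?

C3H5F

Walk through each heavy atom and fill implicit hydrogens from standard valence (C 4, N 3, O 2, S 2, halogen 1):
  atom 1: F (halogen, monovalent) → 0 H
  atom 2: C, bond orders sum to 3 (valence 4) → 1 H
  atom 3: C, bond orders sum to 2 (valence 4) → 2 H
  atom 4: C, bond orders sum to 2 (valence 4) → 2 H
Totals → C:3, H:5, F:1.
In Hill order: C3H5F.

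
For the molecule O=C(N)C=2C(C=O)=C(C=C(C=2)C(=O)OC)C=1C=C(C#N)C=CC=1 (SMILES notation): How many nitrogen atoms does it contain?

Scan the SMILES for N atoms (remember two-letter symbols like Cl and Br are single atoms).
Nitrogen count: 2.

2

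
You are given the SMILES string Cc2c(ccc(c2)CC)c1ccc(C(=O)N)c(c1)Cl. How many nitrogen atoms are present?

1

Scan the SMILES for N atoms (remember two-letter symbols like Cl and Br are single atoms).
Nitrogen count: 1.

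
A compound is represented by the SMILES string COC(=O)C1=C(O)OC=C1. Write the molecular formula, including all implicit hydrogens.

Walk through each heavy atom and fill implicit hydrogens from standard valence (C 4, N 3, O 2, S 2, halogen 1):
  atom 1: C, bond orders sum to 1 (valence 4) → 3 H
  atom 2: O, bond orders sum to 2 (valence 2) → 0 H
  atom 3: C, bond orders sum to 4 (valence 4) → 0 H
  atom 4: O, bond orders sum to 2 (valence 2) → 0 H
  atom 5: C, bond orders sum to 4 (valence 4) → 0 H
  atom 6: C, bond orders sum to 4 (valence 4) → 0 H
  atom 7: O, bond orders sum to 1 (valence 2) → 1 H
  atom 8: O, bond orders sum to 2 (valence 2) → 0 H
  atom 9: C, bond orders sum to 3 (valence 4) → 1 H
  atom 10: C, bond orders sum to 3 (valence 4) → 1 H
Totals → C:6, H:6, O:4.

C6H6O4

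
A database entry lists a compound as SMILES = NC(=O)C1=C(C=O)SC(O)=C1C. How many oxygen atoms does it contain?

3

Scan the SMILES for O atoms (remember two-letter symbols like Cl and Br are single atoms).
Oxygen count: 3.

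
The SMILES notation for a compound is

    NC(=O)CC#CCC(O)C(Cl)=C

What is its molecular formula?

C8H10ClNO2

Walk through each heavy atom and fill implicit hydrogens from standard valence (C 4, N 3, O 2, S 2, halogen 1):
  atom 1: N, bond orders sum to 1 (valence 3) → 2 H
  atom 2: C, bond orders sum to 4 (valence 4) → 0 H
  atom 3: O, bond orders sum to 2 (valence 2) → 0 H
  atom 4: C, bond orders sum to 2 (valence 4) → 2 H
  atom 5: C, bond orders sum to 4 (valence 4) → 0 H
  atom 6: C, bond orders sum to 4 (valence 4) → 0 H
  atom 7: C, bond orders sum to 2 (valence 4) → 2 H
  atom 8: C, bond orders sum to 3 (valence 4) → 1 H
  atom 9: O, bond orders sum to 1 (valence 2) → 1 H
  atom 10: C, bond orders sum to 4 (valence 4) → 0 H
  atom 11: Cl (halogen, monovalent) → 0 H
  atom 12: C, bond orders sum to 2 (valence 4) → 2 H
Totals → C:8, H:10, Cl:1, N:1, O:2.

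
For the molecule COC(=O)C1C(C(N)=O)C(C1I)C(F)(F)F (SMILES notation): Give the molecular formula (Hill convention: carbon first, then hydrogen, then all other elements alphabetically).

C8H9F3INO3

Walk through each heavy atom and fill implicit hydrogens from standard valence (C 4, N 3, O 2, S 2, halogen 1):
  atom 1: C, bond orders sum to 1 (valence 4) → 3 H
  atom 2: O, bond orders sum to 2 (valence 2) → 0 H
  atom 3: C, bond orders sum to 4 (valence 4) → 0 H
  atom 4: O, bond orders sum to 2 (valence 2) → 0 H
  atom 5: C, bond orders sum to 3 (valence 4) → 1 H
  atom 6: C, bond orders sum to 3 (valence 4) → 1 H
  atom 7: C, bond orders sum to 4 (valence 4) → 0 H
  atom 8: N, bond orders sum to 1 (valence 3) → 2 H
  atom 9: O, bond orders sum to 2 (valence 2) → 0 H
  atom 10: C, bond orders sum to 3 (valence 4) → 1 H
  atom 11: C, bond orders sum to 3 (valence 4) → 1 H
  atom 12: I (halogen, monovalent) → 0 H
  atom 13: C, bond orders sum to 4 (valence 4) → 0 H
  atom 14: F (halogen, monovalent) → 0 H
  atom 15: F (halogen, monovalent) → 0 H
  atom 16: F (halogen, monovalent) → 0 H
Totals → C:8, H:9, F:3, I:1, N:1, O:3.
In Hill order: C8H9F3INO3.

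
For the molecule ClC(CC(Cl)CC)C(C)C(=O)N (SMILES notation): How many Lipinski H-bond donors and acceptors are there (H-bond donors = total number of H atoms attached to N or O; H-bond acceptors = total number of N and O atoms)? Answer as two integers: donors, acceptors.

2, 2

Donors: find every N or O and count the H atoms it carries.
  atom 11 (O): bond orders sum to 2 → 0 H
  atom 12 (N): bond orders sum to 1 → 2 H
Lipinski HBD = 2.
Acceptors: N atoms = 1, O atoms = 1 → HBA = 2.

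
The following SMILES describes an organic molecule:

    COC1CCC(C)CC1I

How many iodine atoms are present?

Scan the SMILES for I atoms (remember two-letter symbols like Cl and Br are single atoms).
Iodine count: 1.

1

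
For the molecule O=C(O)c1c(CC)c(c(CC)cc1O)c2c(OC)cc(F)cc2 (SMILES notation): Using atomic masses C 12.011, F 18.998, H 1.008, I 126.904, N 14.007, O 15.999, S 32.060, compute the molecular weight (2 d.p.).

318.34 g/mol

First, the molecular formula is C18H19FO4 (counting implicit H from valence).
  C: 18 × 12.011 = 216.198
  F: 1 × 18.998 = 18.998
  H: 19 × 1.008 = 19.152
  O: 4 × 15.999 = 63.996
Sum: 18×12.011 + 1×18.998 + 19×1.008 + 4×15.999 = 318.344 → 318.34 g/mol.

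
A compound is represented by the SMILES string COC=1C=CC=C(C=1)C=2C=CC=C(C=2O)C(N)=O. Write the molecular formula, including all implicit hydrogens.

C14H13NO3

Walk through each heavy atom and fill implicit hydrogens from standard valence (C 4, N 3, O 2, S 2, halogen 1):
  atom 1: C, bond orders sum to 1 (valence 4) → 3 H
  atom 2: O, bond orders sum to 2 (valence 2) → 0 H
  atom 3: C, bond orders sum to 4 (valence 4) → 0 H
  atom 4: C, bond orders sum to 3 (valence 4) → 1 H
  atom 5: C, bond orders sum to 3 (valence 4) → 1 H
  atom 6: C, bond orders sum to 3 (valence 4) → 1 H
  atom 7: C, bond orders sum to 4 (valence 4) → 0 H
  atom 8: C, bond orders sum to 3 (valence 4) → 1 H
  atom 9: C, bond orders sum to 4 (valence 4) → 0 H
  atom 10: C, bond orders sum to 3 (valence 4) → 1 H
  atom 11: C, bond orders sum to 3 (valence 4) → 1 H
  atom 12: C, bond orders sum to 3 (valence 4) → 1 H
  atom 13: C, bond orders sum to 4 (valence 4) → 0 H
  atom 14: C, bond orders sum to 4 (valence 4) → 0 H
  atom 15: O, bond orders sum to 1 (valence 2) → 1 H
  atom 16: C, bond orders sum to 4 (valence 4) → 0 H
  atom 17: N, bond orders sum to 1 (valence 3) → 2 H
  atom 18: O, bond orders sum to 2 (valence 2) → 0 H
Totals → C:14, H:13, N:1, O:3.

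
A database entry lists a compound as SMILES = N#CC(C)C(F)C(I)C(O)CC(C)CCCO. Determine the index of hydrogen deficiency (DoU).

Molecular formula: C12H21FINO2.
DoU = (2C + 2 + N − H − X) / 2, where X is the halogen count and O/S are ignored.
    = (2·12 + 2 + 1 − 21 − 2) / 2 = 4 / 2 = 2.

2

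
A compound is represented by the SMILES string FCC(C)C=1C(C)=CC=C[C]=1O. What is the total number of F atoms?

1

Scan the SMILES for F atoms (remember two-letter symbols like Cl and Br are single atoms).
Fluorine count: 1.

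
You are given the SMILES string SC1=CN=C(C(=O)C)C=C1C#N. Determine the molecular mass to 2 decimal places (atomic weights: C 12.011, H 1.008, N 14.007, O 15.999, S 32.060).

178.21 g/mol

First, the molecular formula is C8H6N2OS (counting implicit H from valence).
  C: 8 × 12.011 = 96.088
  H: 6 × 1.008 = 6.048
  N: 2 × 14.007 = 28.014
  O: 1 × 15.999 = 15.999
  S: 1 × 32.060 = 32.060
Sum: 8×12.011 + 6×1.008 + 2×14.007 + 1×15.999 + 1×32.060 = 178.209 → 178.21 g/mol.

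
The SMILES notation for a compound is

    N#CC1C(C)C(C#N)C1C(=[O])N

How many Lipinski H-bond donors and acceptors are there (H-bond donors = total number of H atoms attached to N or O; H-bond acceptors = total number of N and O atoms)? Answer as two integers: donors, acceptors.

Donors: find every N or O and count the H atoms it carries.
  atom 1 (N): bond orders sum to 3 → 0 H
  atom 8 (N): bond orders sum to 3 → 0 H
  atom 11 (O): bond orders sum to 2 → 0 H
  atom 12 (N): bond orders sum to 1 → 2 H
Lipinski HBD = 2.
Acceptors: N atoms = 3, O atoms = 1 → HBA = 4.

2, 4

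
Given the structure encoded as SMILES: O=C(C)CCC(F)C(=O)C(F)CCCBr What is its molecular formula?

C10H15BrF2O2

Walk through each heavy atom and fill implicit hydrogens from standard valence (C 4, N 3, O 2, S 2, halogen 1):
  atom 1: O, bond orders sum to 2 (valence 2) → 0 H
  atom 2: C, bond orders sum to 4 (valence 4) → 0 H
  atom 3: C, bond orders sum to 1 (valence 4) → 3 H
  atom 4: C, bond orders sum to 2 (valence 4) → 2 H
  atom 5: C, bond orders sum to 2 (valence 4) → 2 H
  atom 6: C, bond orders sum to 3 (valence 4) → 1 H
  atom 7: F (halogen, monovalent) → 0 H
  atom 8: C, bond orders sum to 4 (valence 4) → 0 H
  atom 9: O, bond orders sum to 2 (valence 2) → 0 H
  atom 10: C, bond orders sum to 3 (valence 4) → 1 H
  atom 11: F (halogen, monovalent) → 0 H
  atom 12: C, bond orders sum to 2 (valence 4) → 2 H
  atom 13: C, bond orders sum to 2 (valence 4) → 2 H
  atom 14: C, bond orders sum to 2 (valence 4) → 2 H
  atom 15: Br (halogen, monovalent) → 0 H
Totals → C:10, H:15, Br:1, F:2, O:2.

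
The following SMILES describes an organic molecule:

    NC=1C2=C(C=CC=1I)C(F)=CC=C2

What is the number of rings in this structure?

2

In SMILES, each pair of matching ring-closure digits denotes one ring-closing bond; the number of such bonds equals the number of independent rings.
Ring-closure bonds here: 2.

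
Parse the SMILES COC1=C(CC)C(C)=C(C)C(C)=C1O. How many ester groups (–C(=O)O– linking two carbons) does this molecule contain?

Scan the SMILES for the ester motif — none present.
Groups that are present: 1 ether, 1 hydroxyl.

0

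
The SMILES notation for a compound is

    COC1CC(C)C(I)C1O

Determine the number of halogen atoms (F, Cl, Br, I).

Halogen atoms appear at heavy-atom position 8 (1×I).
Other groups present: 1 ether, 1 hydroxyl.
Halogen count: 1.

1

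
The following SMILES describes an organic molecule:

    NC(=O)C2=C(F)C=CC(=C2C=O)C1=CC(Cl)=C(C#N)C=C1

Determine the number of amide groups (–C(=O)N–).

1

The amide motif appears at heavy-atom position 2 in the SMILES.
Other groups present: 1 aldehyde, 1 nitrile.
Amide count: 1.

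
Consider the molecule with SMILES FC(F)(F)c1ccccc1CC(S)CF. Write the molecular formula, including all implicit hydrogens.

C10H10F4S

Walk through each heavy atom and fill implicit hydrogens from standard valence (C 4, N 3, O 2, S 2, halogen 1); for lowercase aromatic atoms, an aromatic c carries 1 H when it has two neighbours and 0 H with three, and aromatic n carries 0 H:
  atom 1: F (halogen, monovalent) → 0 H
  atom 2: C, bond orders sum to 4 (valence 4) → 0 H
  atom 3: F (halogen, monovalent) → 0 H
  atom 4: F (halogen, monovalent) → 0 H
  atom 5: aromatic c, 3 neighbours → 0 H
  atom 6: aromatic c, 2 neighbours → 1 H
  atom 7: aromatic c, 2 neighbours → 1 H
  atom 8: aromatic c, 2 neighbours → 1 H
  atom 9: aromatic c, 2 neighbours → 1 H
  atom 10: aromatic c, 3 neighbours → 0 H
  atom 11: C, bond orders sum to 2 (valence 4) → 2 H
  atom 12: C, bond orders sum to 3 (valence 4) → 1 H
  atom 13: S, bond orders sum to 1 (valence 2) → 1 H
  atom 14: C, bond orders sum to 2 (valence 4) → 2 H
  atom 15: F (halogen, monovalent) → 0 H
Totals → C:10, H:10, F:4, S:1.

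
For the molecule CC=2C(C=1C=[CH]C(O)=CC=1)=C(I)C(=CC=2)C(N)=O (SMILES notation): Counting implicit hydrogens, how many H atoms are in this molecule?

Walk through each heavy atom and fill implicit hydrogens from standard valence (C 4, N 3, O 2, S 2, halogen 1):
  atom 1: C, bond orders sum to 1 (valence 4) → 3 H
  atom 2: C, bond orders sum to 4 (valence 4) → 0 H
  atom 3: C, bond orders sum to 4 (valence 4) → 0 H
  atom 4: C, bond orders sum to 4 (valence 4) → 0 H
  atom 5: C, bond orders sum to 3 (valence 4) → 1 H
  atom 6: C with explicit H count 1
  atom 7: C, bond orders sum to 4 (valence 4) → 0 H
  atom 8: O, bond orders sum to 1 (valence 2) → 1 H
  atom 9: C, bond orders sum to 3 (valence 4) → 1 H
  atom 10: C, bond orders sum to 3 (valence 4) → 1 H
  atom 11: C, bond orders sum to 4 (valence 4) → 0 H
  atom 12: I (halogen, monovalent) → 0 H
  atom 13: C, bond orders sum to 4 (valence 4) → 0 H
  atom 14: C, bond orders sum to 3 (valence 4) → 1 H
  atom 15: C, bond orders sum to 3 (valence 4) → 1 H
  atom 16: C, bond orders sum to 4 (valence 4) → 0 H
  atom 17: N, bond orders sum to 1 (valence 3) → 2 H
  atom 18: O, bond orders sum to 2 (valence 2) → 0 H
Total hydrogens: 12.

12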